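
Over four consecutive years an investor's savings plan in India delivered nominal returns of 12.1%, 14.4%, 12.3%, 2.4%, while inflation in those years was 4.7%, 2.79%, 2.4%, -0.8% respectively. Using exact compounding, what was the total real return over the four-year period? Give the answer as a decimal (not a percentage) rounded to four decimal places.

Compound the nominal returns: 1.1210 × 1.1440 × 1.1230 × 1.0240 = 1.474726.
Compound inflation: 1.0470 × 1.0279 × 1.0240 × 0.9920 = 1.093224.
Deflate: 1.474726 / 1.093224 = 1.348970.
Total real return = 1.348970 − 1 → 0.3490.

0.3490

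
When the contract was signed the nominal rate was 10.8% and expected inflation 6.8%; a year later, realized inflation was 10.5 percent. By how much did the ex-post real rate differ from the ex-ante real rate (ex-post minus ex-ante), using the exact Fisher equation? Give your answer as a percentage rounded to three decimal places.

Ex-ante: (1 + 0.1080)/(1 + 0.0680) − 1 = 3.7453%
Ex-post: (1 + 0.1080)/(1 + 0.1050) − 1 = 0.2715%
Difference (ex-post − ex-ante) = -3.4738% → -3.474%.

-3.474%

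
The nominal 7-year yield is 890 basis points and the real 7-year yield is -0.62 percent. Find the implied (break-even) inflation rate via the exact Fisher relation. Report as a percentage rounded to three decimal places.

(1 + π) = (1 + i)/(1 + r) = 1.08900 / 0.99380 = 1.095794
Break-even inflation = 1.095794 − 1 → 9.579%.

9.579%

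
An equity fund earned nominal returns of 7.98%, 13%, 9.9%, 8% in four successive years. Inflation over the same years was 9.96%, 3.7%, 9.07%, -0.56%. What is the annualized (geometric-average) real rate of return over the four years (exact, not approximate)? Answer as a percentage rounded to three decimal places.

Nominal growth factor = 1.0798 × 1.1300 × 1.0990 × 1.0800 = 1.44824892
Price-level growth factor = 1.0996 × 1.0370 × 1.0907 × 0.9944 = 1.23674430
Real growth factor = 1.44824892 / 1.23674430 = 1.17101727
Annualized real rate = 1.17101727^(1/4) − 1 = 4.0257% → 4.026%.

4.026%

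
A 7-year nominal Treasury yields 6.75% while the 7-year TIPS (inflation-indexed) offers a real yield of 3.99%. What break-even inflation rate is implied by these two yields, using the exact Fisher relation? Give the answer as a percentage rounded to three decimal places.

(1 + π) = (1 + i)/(1 + r) = 1.06750 / 1.03990 = 1.026541
Break-even inflation = 1.026541 − 1 → 2.654%.

2.654%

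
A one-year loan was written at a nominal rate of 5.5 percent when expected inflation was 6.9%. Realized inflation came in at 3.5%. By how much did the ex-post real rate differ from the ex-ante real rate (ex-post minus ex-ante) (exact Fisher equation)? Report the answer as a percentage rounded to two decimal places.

Ex-ante: (1 + 0.0550)/(1 + 0.0690) − 1 = -1.3096%
Ex-post: (1 + 0.0550)/(1 + 0.0350) − 1 = 1.9324%
Difference (ex-post − ex-ante) = 3.2420% → 3.24%.

3.24%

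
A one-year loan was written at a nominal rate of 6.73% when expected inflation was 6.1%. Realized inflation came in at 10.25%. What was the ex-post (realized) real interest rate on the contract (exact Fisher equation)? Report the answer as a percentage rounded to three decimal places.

-3.193%

Ex-post: (1 + 0.0673)/(1 + 0.1025) − 1 = -3.1927%
So the realized real rate is -3.193%.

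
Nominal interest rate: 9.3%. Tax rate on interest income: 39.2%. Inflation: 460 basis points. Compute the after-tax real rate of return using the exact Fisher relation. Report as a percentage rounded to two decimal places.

After-tax nominal return = 9.3% × (1 − 0.392) = 5.6544%.
1 + r = 1.056544 / 1.04600 = 1.010080
After-tax real rate = 1.010080 − 1 → 1.01%.

1.01%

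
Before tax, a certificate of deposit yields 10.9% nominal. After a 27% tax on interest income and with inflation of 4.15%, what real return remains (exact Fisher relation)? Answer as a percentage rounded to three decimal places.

3.655%

After-tax nominal return = 10.9% × (1 − 0.27) = 7.9570%.
1 + r = 1.07957 / 1.04150 = 1.036553
After-tax real rate = 1.036553 − 1 → 3.655%.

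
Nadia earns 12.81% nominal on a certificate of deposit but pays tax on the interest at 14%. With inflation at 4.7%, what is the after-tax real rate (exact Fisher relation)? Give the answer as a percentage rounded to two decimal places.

After-tax nominal return = 12.81% × (1 − 0.14) = 11.0166%.
1 + r = 1.110166 / 1.04700 = 1.060330
After-tax real rate = 1.060330 − 1 → 6.03%.

6.03%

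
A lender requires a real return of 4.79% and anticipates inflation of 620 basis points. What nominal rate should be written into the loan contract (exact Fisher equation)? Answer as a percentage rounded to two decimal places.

11.29%

(1 + i) = (1 + r)(1 + π) = 1.04790 × 1.06200 = 1.1128698
i = 1.1128698 − 1, so the required nominal rate is 11.29%.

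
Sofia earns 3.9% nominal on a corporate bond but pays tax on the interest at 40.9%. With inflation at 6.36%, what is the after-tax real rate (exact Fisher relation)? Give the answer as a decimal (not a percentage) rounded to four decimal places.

After-tax nominal return = 3.9% × (1 − 0.409) = 2.3049%.
1 + r = 1.023049 / 1.06360 = 0.961874
After-tax real rate = 0.961874 − 1 → -0.0381.

-0.0381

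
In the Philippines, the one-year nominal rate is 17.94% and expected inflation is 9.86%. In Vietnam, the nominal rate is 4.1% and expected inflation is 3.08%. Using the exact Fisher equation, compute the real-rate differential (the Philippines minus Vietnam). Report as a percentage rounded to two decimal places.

6.37%

The Philippines: (1 + 0.1794)/(1 + 0.0986) − 1 = 7.3548%
Vietnam: (1 + 0.0410)/(1 + 0.0308) − 1 = 0.9895%
Differential = 7.3548% − 0.9895% = 6.3653% → 6.37%.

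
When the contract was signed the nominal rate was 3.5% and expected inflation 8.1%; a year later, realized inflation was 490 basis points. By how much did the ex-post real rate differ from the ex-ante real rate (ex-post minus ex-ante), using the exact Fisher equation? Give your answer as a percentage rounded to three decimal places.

2.921%

Ex-ante: (1 + 0.0350)/(1 + 0.0810) − 1 = -4.2553%
Ex-post: (1 + 0.0350)/(1 + 0.0490) − 1 = -1.3346%
Difference (ex-post − ex-ante) = 2.9207% → 2.921%.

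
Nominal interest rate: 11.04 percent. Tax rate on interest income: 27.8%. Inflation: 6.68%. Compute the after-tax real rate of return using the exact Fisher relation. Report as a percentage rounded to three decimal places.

After-tax nominal return = 11.04% × (1 − 0.278) = 7.97088%.
1 + r = 1.0797088 / 1.06680 = 1.012100
After-tax real rate = 1.012100 − 1 → 1.210%.

1.210%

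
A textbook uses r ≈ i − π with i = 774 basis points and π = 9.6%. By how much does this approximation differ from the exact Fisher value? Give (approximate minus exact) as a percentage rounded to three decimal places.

Approximate: r ≈ 7.740% − 9.600% = -1.8600%
Exact: (1 + 0.0774)/(1 + 0.0960) − 1 = -1.6971%
Error = -1.8600% − (-1.6971%) = -0.1629% → -0.163%.

-0.163%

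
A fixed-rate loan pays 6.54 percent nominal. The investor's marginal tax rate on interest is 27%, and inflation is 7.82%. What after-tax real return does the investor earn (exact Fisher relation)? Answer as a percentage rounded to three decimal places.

-2.825%

After-tax nominal return = 6.54% × (1 − 0.27) = 4.7742%.
1 + r = 1.047742 / 1.07820 = 0.971751
After-tax real rate = 0.971751 − 1 → -2.825%.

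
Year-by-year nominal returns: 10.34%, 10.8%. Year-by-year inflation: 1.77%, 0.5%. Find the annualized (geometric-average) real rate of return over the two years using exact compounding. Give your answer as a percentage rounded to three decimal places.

9.331%

Compound the nominal returns: 1.1034 × 1.1080 = 1.22256720.
Compound inflation: 1.0177 × 1.0050 = 1.02278850.
Deflate: 1.22256720 / 1.02278850 = 1.19532748.
Annualized real rate = 1.19532748^(1/2) − 1 = 9.3310% → 9.331%.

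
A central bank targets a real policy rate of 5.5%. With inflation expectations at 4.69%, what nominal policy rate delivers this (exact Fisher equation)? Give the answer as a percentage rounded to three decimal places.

10.448%

(1 + i) = (1 + r)(1 + π) = 1.05500 × 1.04690 = 1.1044795
i = 1.1044795 − 1, so the required nominal rate is 10.448%.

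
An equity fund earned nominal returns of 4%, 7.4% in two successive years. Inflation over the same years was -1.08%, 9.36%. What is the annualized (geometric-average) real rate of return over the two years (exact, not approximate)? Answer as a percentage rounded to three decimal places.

1.613%

Compound the nominal returns: 1.0400 × 1.0740 = 1.11696000.
Compound inflation: 0.9892 × 1.0936 = 1.08178912.
Deflate: 1.11696000 / 1.08178912 = 1.03251177.
Annualized real rate = 1.03251177^(1/2) − 1 = 1.6126% → 1.613%.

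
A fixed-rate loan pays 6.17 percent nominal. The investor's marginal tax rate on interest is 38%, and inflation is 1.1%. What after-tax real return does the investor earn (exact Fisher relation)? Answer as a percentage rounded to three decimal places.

2.696%

After-tax nominal return = 6.17% × (1 − 0.38) = 3.8254%.
1 + r = 1.038254 / 1.01100 = 1.026957
After-tax real rate = 1.026957 − 1 → 2.696%.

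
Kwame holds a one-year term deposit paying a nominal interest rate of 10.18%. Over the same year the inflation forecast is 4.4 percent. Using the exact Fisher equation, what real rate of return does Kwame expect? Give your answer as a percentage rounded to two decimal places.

5.54%

By the Fisher equation, 1 + r = (1 + i)/(1 + π).
1 + r = 1.10180 / 1.04400 = 1.055364
r = 1.055364 − 1 = 5.5364%, i.e. 5.54%.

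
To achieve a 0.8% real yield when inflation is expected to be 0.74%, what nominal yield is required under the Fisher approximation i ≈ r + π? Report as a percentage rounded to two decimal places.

i ≈ r + π = 0.8% + 0.74% = 1.54%.

1.54%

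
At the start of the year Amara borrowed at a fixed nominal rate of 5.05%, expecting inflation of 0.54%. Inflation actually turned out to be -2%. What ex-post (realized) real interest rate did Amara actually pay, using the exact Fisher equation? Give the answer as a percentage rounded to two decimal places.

Ex-post: (1 + 0.0505)/(1 − 0.0200) − 1 = 7.1939%
So the realized real rate is 7.19%.

7.19%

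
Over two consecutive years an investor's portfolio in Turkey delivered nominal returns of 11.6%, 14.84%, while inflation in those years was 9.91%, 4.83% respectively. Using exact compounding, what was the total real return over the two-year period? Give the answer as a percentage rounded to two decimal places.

Compound the nominal returns: 1.1160 × 1.1484 = 1.281614.
Compound inflation: 1.0991 × 1.0483 = 1.152187.
Deflate: 1.281614 / 1.152187 = 1.112332.
Total real return = 1.112332 − 1 → 11.23%.

11.23%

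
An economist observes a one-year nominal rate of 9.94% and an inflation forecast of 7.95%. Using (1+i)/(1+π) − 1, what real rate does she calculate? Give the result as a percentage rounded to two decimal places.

1.84%

By the Fisher identity, 1 + r = (1 + i)/(1 + π).
1 + r = 1.09940 / 1.07950 = 1.018434
r = 1.018434 − 1 = 1.8434%, i.e. 1.84%.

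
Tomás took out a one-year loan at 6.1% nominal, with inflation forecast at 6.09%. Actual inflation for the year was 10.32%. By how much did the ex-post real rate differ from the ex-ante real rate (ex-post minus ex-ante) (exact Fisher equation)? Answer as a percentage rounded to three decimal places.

Ex-ante: (1 + 0.0610)/(1 + 0.0609) − 1 = 0.0094%
Ex-post: (1 + 0.0610)/(1 + 0.1032) − 1 = -3.8252%
Difference (ex-post − ex-ante) = -3.8347% → -3.835%.

-3.835%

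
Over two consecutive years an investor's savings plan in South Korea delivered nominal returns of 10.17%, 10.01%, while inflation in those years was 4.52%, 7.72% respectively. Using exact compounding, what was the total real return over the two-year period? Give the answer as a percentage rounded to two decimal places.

7.65%

Compound the nominal returns: 1.1017 × 1.1001 = 1.211980.
Compound inflation: 1.0452 × 1.0772 = 1.125889.
Deflate: 1.211980 / 1.125889 = 1.076465.
Total real return = 1.076465 − 1 → 7.65%.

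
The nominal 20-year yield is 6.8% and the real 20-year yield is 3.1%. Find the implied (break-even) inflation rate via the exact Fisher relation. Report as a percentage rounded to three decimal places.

3.589%

(1 + π) = (1 + i)/(1 + r) = 1.06800 / 1.03100 = 1.035887
Break-even inflation = 1.035887 − 1 → 3.589%.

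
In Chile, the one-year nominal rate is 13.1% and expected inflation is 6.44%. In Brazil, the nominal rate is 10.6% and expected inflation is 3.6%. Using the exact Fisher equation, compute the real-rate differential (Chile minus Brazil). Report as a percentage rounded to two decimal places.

Chile: (1 + 0.1310)/(1 + 0.0644) − 1 = 6.2570%
Brazil: (1 + 0.1060)/(1 + 0.0360) − 1 = 6.7568%
Differential = 6.2570% − 6.7568% = -0.4997% → -0.50%.

-0.50%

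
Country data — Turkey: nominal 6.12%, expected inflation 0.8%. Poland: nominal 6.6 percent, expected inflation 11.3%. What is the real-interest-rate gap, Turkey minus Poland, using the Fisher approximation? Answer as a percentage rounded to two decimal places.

Turkey: 6.12% − 0.8% = 5.320%
Poland: 6.6% − 11.3% = -4.700%
Differential = 10.020% → 10.02%.

10.02%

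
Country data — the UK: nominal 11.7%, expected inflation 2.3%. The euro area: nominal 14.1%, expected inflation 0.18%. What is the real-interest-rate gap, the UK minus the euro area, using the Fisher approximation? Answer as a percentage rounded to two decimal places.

-4.52%

The UK: 11.7% − 2.3% = 9.400%
The euro area: 14.1% − 0.18% = 13.920%
Differential = -4.520% → -4.52%.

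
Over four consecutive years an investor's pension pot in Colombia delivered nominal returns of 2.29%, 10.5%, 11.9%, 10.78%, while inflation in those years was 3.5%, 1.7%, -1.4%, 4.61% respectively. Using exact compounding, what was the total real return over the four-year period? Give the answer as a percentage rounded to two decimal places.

29.06%

Nominal growth factor = 1.0229 × 1.1050 × 1.1190 × 1.1078 = 1.401157
Price-level growth factor = 1.0350 × 1.0170 × 0.9860 × 1.0461 = 1.085704
Real growth factor = 1.401157 / 1.085704 = 1.290552
Total real return = 1.290552 − 1 → 29.06%.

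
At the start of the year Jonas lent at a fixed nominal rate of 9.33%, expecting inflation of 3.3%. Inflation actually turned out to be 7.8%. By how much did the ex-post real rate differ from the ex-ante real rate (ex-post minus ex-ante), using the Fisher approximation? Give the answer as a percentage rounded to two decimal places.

Ex-ante: 9.33% − 3.3% = 6.030%
Ex-post: 9.33% − 7.8% = 1.530%
Difference (ex-post − ex-ante) = -4.5000% → -4.50%.

-4.50%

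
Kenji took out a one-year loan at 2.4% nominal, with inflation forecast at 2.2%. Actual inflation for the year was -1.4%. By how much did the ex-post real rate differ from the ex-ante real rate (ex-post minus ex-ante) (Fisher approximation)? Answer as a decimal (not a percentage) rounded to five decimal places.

Ex-ante: 2.4% − 2.2% = 0.200%
Ex-post: 2.4% − (-1.4%) = 3.800%
Difference (ex-post − ex-ante) = 3.6000% → 0.03600.

0.03600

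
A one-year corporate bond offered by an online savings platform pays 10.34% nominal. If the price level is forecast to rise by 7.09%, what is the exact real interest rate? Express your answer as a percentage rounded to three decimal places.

1 + r = 1.10340 / 1.07090 = 1.030348
r = 1.030348 − 1 = 3.0348%, i.e. 3.035%.

3.035%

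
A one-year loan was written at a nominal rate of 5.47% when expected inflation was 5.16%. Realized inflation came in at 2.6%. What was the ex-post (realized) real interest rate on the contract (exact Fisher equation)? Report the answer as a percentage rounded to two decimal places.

Ex-post: (1 + 0.0547)/(1 + 0.0260) − 1 = 2.7973%
So the realized real rate is 2.80%.

2.80%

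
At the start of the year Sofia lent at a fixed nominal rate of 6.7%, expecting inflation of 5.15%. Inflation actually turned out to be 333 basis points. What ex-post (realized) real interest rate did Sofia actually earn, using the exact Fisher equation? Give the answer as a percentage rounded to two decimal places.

Ex-post: (1 + 0.0670)/(1 + 0.0333) − 1 = 3.2614%
So the realized real rate is 3.26%.

3.26%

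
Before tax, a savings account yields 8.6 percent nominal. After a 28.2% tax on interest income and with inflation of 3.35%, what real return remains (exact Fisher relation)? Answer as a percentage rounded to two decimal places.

2.73%

After-tax nominal return = 8.6% × (1 − 0.282) = 6.1748%.
1 + r = 1.061748 / 1.03350 = 1.027332
After-tax real rate = 1.027332 − 1 → 2.73%.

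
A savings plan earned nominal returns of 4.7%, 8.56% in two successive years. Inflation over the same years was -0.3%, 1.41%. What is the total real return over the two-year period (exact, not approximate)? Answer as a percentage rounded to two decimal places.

Nominal growth factor = 1.0470 × 1.0856 = 1.136623
Price-level growth factor = 0.9970 × 1.0141 = 1.011058
Real growth factor = 1.136623 / 1.011058 = 1.124192
Total real return = 1.124192 − 1 → 12.42%.

12.42%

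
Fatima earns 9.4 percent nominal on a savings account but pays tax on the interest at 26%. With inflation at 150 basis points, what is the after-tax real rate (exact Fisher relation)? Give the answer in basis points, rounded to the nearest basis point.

538 basis points

After-tax nominal return = 9.4% × (1 − 0.26) = 6.9560%.
1 + r = 1.06956 / 1.01500 = 1.053754
After-tax real rate = 1.053754 − 1 → 538 basis points.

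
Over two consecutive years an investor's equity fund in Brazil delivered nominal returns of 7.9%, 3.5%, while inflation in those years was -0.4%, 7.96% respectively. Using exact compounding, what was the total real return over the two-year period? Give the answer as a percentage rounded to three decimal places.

Nominal growth factor = 1.0790 × 1.0350 = 1.116765
Price-level growth factor = 0.9960 × 1.0796 = 1.075282
Real growth factor = 1.116765 / 1.075282 = 1.038579
Total real return = 1.038579 − 1 → 3.858%.

3.858%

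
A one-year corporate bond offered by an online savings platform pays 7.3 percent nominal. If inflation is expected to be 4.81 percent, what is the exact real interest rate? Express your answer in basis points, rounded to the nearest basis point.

238 basis points

By the Fisher identity, 1 + r = (1 + i)/(1 + π).
1 + r = 1.07300 / 1.04810 = 1.023757
r = 1.023757 − 1 = 2.3757%, i.e. 238 basis points.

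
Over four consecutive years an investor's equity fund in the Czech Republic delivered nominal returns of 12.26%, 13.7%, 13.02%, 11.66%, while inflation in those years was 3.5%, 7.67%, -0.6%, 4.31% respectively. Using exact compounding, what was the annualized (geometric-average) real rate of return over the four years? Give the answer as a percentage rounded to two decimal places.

8.66%

Compound the nominal returns: 1.1226 × 1.1370 × 1.1302 × 1.1166 = 1.61078816.
Compound inflation: 1.0350 × 1.0767 × 0.9940 × 1.0431 = 1.15543999.
Deflate: 1.61078816 / 1.15543999 = 1.39409072.
Annualized real rate = 1.39409072^(1/4) − 1 = 8.6608% → 8.66%.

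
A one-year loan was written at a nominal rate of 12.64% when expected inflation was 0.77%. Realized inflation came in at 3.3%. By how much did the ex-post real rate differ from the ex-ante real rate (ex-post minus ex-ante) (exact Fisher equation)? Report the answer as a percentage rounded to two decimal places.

Ex-ante: (1 + 0.1264)/(1 + 0.0077) − 1 = 11.7793%
Ex-post: (1 + 0.1264)/(1 + 0.0330) − 1 = 9.0416%
Difference (ex-post − ex-ante) = -2.7377% → -2.74%.

-2.74%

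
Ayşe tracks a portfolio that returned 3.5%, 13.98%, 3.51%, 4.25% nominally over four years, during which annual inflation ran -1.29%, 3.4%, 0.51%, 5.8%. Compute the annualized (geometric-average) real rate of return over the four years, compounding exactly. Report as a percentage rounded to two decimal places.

Nominal growth factor = 1.0350 × 1.1398 × 1.0351 × 1.0425 = 1.27299698
Price-level growth factor = 0.9871 × 1.0340 × 1.0051 × 1.0580 = 1.08536705
Real growth factor = 1.27299698 / 1.08536705 = 1.17287234
Annualized real rate = 1.17287234^(1/4) − 1 = 4.0669% → 4.07%.

4.07%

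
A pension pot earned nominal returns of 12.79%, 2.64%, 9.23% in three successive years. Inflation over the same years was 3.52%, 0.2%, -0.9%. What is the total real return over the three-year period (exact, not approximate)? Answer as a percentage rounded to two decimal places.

Compound the nominal returns: 1.1279 × 1.0264 × 1.0923 = 1.264530.
Compound inflation: 1.0352 × 1.0020 × 0.9910 = 1.027935.
Deflate: 1.264530 / 1.027935 = 1.230165.
Total real return = 1.230165 − 1 → 23.02%.

23.02%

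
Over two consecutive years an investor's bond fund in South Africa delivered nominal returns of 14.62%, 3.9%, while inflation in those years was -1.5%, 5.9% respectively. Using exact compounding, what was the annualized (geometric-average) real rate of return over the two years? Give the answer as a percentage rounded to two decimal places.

6.85%

Compound the nominal returns: 1.1462 × 1.0390 = 1.19090180.
Compound inflation: 0.9850 × 1.0590 = 1.04311500.
Deflate: 1.19090180 / 1.04311500 = 1.14167834.
Annualized real rate = 1.14167834^(1/2) − 1 = 6.8493% → 6.85%.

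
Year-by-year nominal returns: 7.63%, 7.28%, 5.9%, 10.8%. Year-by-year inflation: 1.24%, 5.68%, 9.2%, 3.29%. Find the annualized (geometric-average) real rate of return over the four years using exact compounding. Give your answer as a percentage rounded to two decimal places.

Compound the nominal returns: 1.0763 × 1.0728 × 1.0590 × 1.1080 = 1.35483942.
Compound inflation: 1.0124 × 1.0568 × 1.0920 × 1.0329 = 1.20677376.
Deflate: 1.35483942 / 1.20677376 = 1.12269547.
Annualized real rate = 1.12269547^(1/4) − 1 = 2.9356% → 2.94%.

2.94%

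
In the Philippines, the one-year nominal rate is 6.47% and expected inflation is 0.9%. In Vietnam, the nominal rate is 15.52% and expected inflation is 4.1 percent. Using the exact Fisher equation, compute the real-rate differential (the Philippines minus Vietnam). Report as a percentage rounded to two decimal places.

-5.45%

The Philippines: (1 + 0.0647)/(1 + 0.0090) − 1 = 5.5203%
Vietnam: (1 + 0.1552)/(1 + 0.0410) − 1 = 10.9702%
Differential = 5.5203% − 10.9702% = -5.4499% → -5.45%.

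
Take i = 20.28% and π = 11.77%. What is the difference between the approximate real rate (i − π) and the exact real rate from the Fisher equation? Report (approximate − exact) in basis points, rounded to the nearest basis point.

Approximate: r ≈ 20.280% − 11.770% = 8.5100%
Exact: (1 + 0.2028)/(1 + 0.1177) − 1 = 7.6138%
Error = 8.5100% − 7.6138% = 0.8962% → 90 basis points.

90 basis points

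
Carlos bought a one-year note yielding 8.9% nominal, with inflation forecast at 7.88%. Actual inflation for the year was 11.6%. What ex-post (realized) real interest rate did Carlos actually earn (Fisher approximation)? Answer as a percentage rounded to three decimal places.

Ex-post: 8.9% − 11.6% = -2.700%
So the realized real rate is -2.700%.

-2.700%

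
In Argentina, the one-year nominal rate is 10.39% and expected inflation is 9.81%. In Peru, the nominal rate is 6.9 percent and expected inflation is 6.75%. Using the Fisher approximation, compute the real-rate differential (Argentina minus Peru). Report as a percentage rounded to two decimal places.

0.43%

Argentina: 10.39% − 9.81% = 0.580%
Peru: 6.9% − 6.75% = 0.150%
Differential = 0.430% → 0.43%.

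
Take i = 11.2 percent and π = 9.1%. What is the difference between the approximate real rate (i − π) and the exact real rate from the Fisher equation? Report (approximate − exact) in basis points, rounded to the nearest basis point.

Approximate: r ≈ 11.200% − 9.100% = 2.1000%
Exact: (1 + 0.1120)/(1 + 0.0910) − 1 = 1.9248%
Error = 2.1000% − 1.9248% = 0.1752% → 18 basis points.

18 basis points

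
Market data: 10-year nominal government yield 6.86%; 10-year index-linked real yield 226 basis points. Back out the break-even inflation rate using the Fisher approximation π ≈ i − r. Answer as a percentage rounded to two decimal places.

π ≈ i − r = 6.86% − 2.26% → 4.60%.

4.60%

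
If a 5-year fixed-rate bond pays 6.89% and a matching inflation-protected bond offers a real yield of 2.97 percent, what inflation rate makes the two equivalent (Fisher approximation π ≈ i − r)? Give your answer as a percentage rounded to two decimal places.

π ≈ i − r = 6.89% − 2.97% → 3.92%.

3.92%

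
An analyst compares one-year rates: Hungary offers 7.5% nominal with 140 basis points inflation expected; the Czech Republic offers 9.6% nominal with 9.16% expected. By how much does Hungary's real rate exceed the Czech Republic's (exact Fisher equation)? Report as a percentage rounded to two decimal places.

Hungary: (1 + 0.0750)/(1 + 0.0140) − 1 = 6.0158%
The Czech Republic: (1 + 0.0960)/(1 + 0.0916) − 1 = 0.4031%
Differential = 6.0158% − 0.4031% = 5.6127% → 5.61%.

5.61%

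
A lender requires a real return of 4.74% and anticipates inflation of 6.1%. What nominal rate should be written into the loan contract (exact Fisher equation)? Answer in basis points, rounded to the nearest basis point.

(1 + i) = (1 + r)(1 + π) = 1.04740 × 1.06100 = 1.1112914
i = 1.1112914 − 1, so the required nominal rate is 1113 basis points.

1113 basis points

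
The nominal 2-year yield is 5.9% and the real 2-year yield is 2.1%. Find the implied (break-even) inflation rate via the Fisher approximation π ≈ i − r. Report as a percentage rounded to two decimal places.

π ≈ i − r = 5.9% − 2.1% → 3.80%.

3.80%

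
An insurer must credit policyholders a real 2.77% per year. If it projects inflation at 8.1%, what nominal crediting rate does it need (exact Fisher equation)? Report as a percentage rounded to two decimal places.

11.09%

(1 + i) = (1 + r)(1 + π) = 1.02770 × 1.08100 = 1.1109437
i = 1.1109437 − 1, so the required nominal rate is 11.09%.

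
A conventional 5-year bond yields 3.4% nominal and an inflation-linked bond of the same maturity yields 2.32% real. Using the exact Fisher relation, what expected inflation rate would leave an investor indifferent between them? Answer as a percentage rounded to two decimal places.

1.06%

(1 + π) = (1 + i)/(1 + r) = 1.03400 / 1.02320 = 1.010555
Break-even inflation = 1.010555 − 1 → 1.06%.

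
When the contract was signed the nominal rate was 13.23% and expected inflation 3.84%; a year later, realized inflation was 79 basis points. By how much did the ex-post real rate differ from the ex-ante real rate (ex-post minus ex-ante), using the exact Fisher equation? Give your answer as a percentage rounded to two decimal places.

3.30%

Ex-ante: (1 + 0.1323)/(1 + 0.0384) − 1 = 9.0428%
Ex-post: (1 + 0.1323)/(1 + 0.0079) − 1 = 12.3425%
Difference (ex-post − ex-ante) = 3.2997% → 3.30%.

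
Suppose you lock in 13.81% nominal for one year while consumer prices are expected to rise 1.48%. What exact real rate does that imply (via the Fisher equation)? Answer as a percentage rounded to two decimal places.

12.15%

By the Fisher equation, 1 + r = (1 + i)/(1 + π).
1 + r = 1.13810 / 1.01480 = 1.121502
r = 1.121502 − 1 = 12.1502%, i.e. 12.15%.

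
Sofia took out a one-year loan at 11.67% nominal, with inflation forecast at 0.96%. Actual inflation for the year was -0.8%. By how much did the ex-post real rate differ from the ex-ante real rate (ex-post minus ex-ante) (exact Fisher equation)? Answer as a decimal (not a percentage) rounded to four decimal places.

Ex-ante: (1 + 0.1167)/(1 + 0.0096) − 1 = 10.6082%
Ex-post: (1 + 0.1167)/(1 − 0.0080) − 1 = 12.5706%
Difference (ex-post − ex-ante) = 1.9624% → 0.0196.

0.0196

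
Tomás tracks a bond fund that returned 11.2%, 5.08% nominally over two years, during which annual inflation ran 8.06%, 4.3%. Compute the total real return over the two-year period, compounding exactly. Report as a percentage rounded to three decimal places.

Compound the nominal returns: 1.1120 × 1.0508 = 1.168490.
Compound inflation: 1.0806 × 1.0430 = 1.127066.
Deflate: 1.168490 / 1.127066 = 1.036754.
Total real return = 1.036754 − 1 → 3.675%.

3.675%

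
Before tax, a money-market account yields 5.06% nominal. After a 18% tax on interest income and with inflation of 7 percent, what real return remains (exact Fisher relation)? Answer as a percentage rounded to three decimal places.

After-tax nominal return = 5.06% × (1 − 0.18) = 4.1492%.
1 + r = 1.041492 / 1.07000 = 0.973357
After-tax real rate = 0.973357 − 1 → -2.664%.

-2.664%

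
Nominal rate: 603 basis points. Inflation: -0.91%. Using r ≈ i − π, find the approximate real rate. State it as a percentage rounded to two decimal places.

6.94%

r ≈ i − π = 6.03% − (-0.91%) = 6.94%.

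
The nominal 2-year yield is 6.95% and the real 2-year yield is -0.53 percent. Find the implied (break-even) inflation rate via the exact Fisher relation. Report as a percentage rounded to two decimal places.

7.52%

(1 + π) = (1 + i)/(1 + r) = 1.06950 / 0.99470 = 1.075199
Break-even inflation = 1.075199 − 1 → 7.52%.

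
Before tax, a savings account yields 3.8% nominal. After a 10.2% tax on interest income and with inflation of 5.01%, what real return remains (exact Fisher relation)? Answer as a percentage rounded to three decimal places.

After-tax nominal return = 3.8% × (1 − 0.102) = 3.4124%.
1 + r = 1.034124 / 1.05010 = 0.984786
After-tax real rate = 0.984786 − 1 → -1.521%.

-1.521%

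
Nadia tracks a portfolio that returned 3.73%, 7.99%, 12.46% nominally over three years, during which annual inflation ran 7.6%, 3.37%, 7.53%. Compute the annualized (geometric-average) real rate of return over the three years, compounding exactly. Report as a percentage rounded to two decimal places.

1.75%

Nominal growth factor = 1.0373 × 1.0799 × 1.1246 = 1.25975473
Price-level growth factor = 1.0760 × 1.0337 × 1.0753 = 1.19601447
Real growth factor = 1.25975473 / 1.19601447 = 1.05329389
Annualized real rate = 1.05329389^(1/3) − 1 = 1.7458% → 1.75%.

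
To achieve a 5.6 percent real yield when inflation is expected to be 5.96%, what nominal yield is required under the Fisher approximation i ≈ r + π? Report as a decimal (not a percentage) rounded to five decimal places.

i ≈ r + π = 5.6% + 5.96% = 0.11560.

0.11560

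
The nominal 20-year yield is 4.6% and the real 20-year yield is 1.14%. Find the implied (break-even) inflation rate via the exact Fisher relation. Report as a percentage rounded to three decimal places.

(1 + π) = (1 + i)/(1 + r) = 1.04600 / 1.01140 = 1.034210
Break-even inflation = 1.034210 − 1 → 3.421%.

3.421%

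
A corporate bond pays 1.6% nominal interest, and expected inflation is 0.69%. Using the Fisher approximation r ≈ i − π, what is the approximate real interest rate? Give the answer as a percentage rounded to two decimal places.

r ≈ i − π = 1.6% − 0.69% = 0.91%.

0.91%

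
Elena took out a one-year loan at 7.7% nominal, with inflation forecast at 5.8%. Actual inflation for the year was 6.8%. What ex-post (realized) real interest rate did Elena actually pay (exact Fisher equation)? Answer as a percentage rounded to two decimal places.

Ex-post: (1 + 0.0770)/(1 + 0.0680) − 1 = 0.8427%
So the realized real rate is 0.84%.

0.84%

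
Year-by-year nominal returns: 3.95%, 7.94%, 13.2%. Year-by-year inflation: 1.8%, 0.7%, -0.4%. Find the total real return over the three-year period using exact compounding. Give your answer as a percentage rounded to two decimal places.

24.40%

Compound the nominal returns: 1.0395 × 1.0794 × 1.1320 = 1.270145.
Compound inflation: 1.0180 × 1.0070 × 0.9960 = 1.021025.
Deflate: 1.270145 / 1.021025 = 1.243990.
Total real return = 1.243990 − 1 → 24.40%.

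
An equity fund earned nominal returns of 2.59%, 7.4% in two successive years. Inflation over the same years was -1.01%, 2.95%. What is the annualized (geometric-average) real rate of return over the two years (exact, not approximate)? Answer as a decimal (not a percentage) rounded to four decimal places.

0.0398

Nominal growth factor = 1.0259 × 1.0740 = 1.10181660
Price-level growth factor = 0.9899 × 1.0295 = 1.01910205
Real growth factor = 1.10181660 / 1.01910205 = 1.08116415
Annualized real rate = 1.08116415^(1/2) − 1 = 3.9790% → 0.0398.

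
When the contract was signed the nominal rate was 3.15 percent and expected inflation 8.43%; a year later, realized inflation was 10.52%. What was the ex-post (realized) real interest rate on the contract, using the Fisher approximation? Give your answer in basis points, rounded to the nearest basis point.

-737 basis points

Ex-post: 3.15% − 10.52% = -7.370%
So the realized real rate is -737 basis points.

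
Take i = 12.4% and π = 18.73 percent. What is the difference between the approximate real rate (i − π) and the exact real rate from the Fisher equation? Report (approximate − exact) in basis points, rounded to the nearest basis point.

Approximate: r ≈ 12.400% − 18.730% = -6.3300%
Exact: (1 + 0.1240)/(1 + 0.1873) − 1 = -5.3314%
Error = -6.3300% − (-5.3314%) = -0.9986% → -100 basis points.

-100 basis points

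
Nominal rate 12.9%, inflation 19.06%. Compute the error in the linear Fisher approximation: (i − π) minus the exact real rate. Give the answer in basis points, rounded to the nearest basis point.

Approximate: r ≈ 12.900% − 19.060% = -6.1600%
Exact: (1 + 0.1290)/(1 + 0.1906) − 1 = -5.1739%
Error = -6.1600% − (-5.1739%) = -0.9861% → -99 basis points.

-99 basis points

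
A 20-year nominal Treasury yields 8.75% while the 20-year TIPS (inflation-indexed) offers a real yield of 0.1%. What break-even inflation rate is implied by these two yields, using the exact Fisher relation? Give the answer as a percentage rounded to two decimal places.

(1 + π) = (1 + i)/(1 + r) = 1.08750 / 1.00100 = 1.086414
Break-even inflation = 1.086414 − 1 → 8.64%.

8.64%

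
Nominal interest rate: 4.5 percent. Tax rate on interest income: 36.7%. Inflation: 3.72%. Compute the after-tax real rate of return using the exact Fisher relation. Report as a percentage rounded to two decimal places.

After-tax nominal return = 4.5% × (1 − 0.367) = 2.8485%.
1 + r = 1.028485 / 1.03720 = 0.991598
After-tax real rate = 0.991598 − 1 → -0.84%.

-0.84%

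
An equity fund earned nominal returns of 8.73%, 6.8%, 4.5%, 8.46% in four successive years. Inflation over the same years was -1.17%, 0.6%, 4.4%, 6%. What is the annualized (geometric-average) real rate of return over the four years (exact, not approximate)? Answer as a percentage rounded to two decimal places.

Compound the nominal returns: 1.0873 × 1.0680 × 1.0450 × 1.0846 = 1.31615346.
Compound inflation: 0.9883 × 1.0060 × 1.0440 × 1.0600 = 1.10025447.
Deflate: 1.31615346 / 1.10025447 = 1.19622642.
Annualized real rate = 1.19622642^(1/4) − 1 = 4.5811% → 4.58%.

4.58%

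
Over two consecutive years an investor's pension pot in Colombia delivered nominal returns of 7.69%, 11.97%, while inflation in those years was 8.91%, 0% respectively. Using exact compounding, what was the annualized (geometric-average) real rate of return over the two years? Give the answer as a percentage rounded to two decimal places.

Nominal growth factor = 1.0769 × 1.1197 = 1.20580493
Price-level growth factor = 1.0891 × 1.0000 = 1.08910000
Real growth factor = 1.20580493 / 1.08910000 = 1.10715722
Annualized real rate = 1.10715722^(1/2) − 1 = 5.2215% → 5.22%.

5.22%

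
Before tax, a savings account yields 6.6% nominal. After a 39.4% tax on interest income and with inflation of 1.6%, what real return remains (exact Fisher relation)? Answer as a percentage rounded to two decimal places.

2.36%

After-tax nominal return = 6.6% × (1 − 0.394) = 3.9996%.
1 + r = 1.039996 / 1.01600 = 1.023618
After-tax real rate = 1.023618 − 1 → 2.36%.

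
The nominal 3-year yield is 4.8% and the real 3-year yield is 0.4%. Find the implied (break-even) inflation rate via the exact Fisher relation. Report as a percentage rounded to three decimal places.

4.382%

(1 + π) = (1 + i)/(1 + r) = 1.04800 / 1.00400 = 1.0438247
Break-even inflation = 1.0438247 − 1 → 4.382%.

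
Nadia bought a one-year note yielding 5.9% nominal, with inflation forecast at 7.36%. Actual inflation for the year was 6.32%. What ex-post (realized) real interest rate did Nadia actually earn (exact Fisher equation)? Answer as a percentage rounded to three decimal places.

-0.395%

Ex-post: (1 + 0.0590)/(1 + 0.0632) − 1 = -0.3950%
So the realized real rate is -0.395%.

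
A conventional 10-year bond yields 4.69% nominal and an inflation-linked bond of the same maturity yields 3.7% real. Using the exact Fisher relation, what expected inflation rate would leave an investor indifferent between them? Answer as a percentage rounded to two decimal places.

0.95%

(1 + π) = (1 + i)/(1 + r) = 1.04690 / 1.03700 = 1.009547
Break-even inflation = 1.009547 − 1 → 0.95%.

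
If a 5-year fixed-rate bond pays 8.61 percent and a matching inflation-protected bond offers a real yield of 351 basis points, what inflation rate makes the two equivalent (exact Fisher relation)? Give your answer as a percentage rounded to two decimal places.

(1 + π) = (1 + i)/(1 + r) = 1.08610 / 1.03510 = 1.049271
Break-even inflation = 1.049271 − 1 → 4.93%.

4.93%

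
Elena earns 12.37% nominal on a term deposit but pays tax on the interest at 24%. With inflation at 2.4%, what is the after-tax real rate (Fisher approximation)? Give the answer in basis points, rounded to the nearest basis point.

After-tax nominal return = 12.37% × (1 − 0.24) = 9.4012%.
r ≈ 9.4012% − 2.4% → 700 basis points.

700 basis points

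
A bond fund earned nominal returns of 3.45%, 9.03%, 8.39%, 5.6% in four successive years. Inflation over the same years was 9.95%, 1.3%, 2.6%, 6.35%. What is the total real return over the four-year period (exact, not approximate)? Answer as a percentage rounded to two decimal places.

6.23%

Compound the nominal returns: 1.0345 × 1.0903 × 1.0839 × 1.0560 = 1.291010.
Compound inflation: 1.0995 × 1.0130 × 1.0260 × 1.0635 = 1.215317.
Deflate: 1.291010 / 1.215317 = 1.062283.
Total real return = 1.062283 − 1 → 6.23%.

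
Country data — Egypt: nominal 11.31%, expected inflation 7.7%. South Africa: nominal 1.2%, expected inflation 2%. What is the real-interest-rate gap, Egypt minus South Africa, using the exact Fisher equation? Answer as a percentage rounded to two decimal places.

4.14%

Egypt: (1 + 0.1131)/(1 + 0.0770) − 1 = 3.3519%
South Africa: (1 + 0.0120)/(1 + 0.0200) − 1 = -0.7843%
Differential = 3.3519% − (-0.7843%) = 4.1362% → 4.14%.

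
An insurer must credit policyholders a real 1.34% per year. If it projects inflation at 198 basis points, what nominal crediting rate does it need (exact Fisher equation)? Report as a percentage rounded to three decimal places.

(1 + i) = (1 + r)(1 + π) = 1.01340 × 1.01980 = 1.03346532
i = 1.03346532 − 1, so the required nominal rate is 3.347%.

3.347%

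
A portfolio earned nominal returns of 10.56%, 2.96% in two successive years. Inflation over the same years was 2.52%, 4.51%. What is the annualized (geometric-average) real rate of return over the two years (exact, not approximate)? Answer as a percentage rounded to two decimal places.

Compound the nominal returns: 1.1056 × 1.0296 = 1.13832576.
Compound inflation: 1.0252 × 1.0451 = 1.07143652.
Deflate: 1.13832576 / 1.07143652 = 1.06242949.
Annualized real rate = 1.06242949^(1/2) − 1 = 3.0742% → 3.07%.

3.07%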